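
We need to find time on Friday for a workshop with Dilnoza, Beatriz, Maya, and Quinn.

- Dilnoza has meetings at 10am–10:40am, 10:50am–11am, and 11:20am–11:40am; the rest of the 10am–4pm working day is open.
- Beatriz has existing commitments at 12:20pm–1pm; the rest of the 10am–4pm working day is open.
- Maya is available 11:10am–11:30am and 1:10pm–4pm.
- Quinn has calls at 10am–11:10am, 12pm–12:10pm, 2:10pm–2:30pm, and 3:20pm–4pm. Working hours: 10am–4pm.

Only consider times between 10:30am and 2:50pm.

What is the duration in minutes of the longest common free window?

60 minutes

Dilnoza free within 10:00–16:00: 10:40–10:50, 11:00–11:20, 11:40–16:00.
Beatriz free within 10:00–16:00: 10:00–12:20, 13:00–16:00.
Quinn free within 10:00–16:00: 11:10–12:00, 12:10–14:10, 14:30–15:20.
Dilnoza ∩ Beatriz: 10:40–10:50, 11:00–11:20, 11:40–12:20, 13:00–16:00.
Dilnoza ∩ Beatriz ∩ Maya: 11:10–11:20, 13:10–16:00.
Dilnoza ∩ Beatriz ∩ Maya ∩ Quinn: 11:10–11:20, 13:10–14:10, 14:30–15:20.
Restricted to 10:30–14:50: 11:10–11:20, 13:10–14:10, 14:30–14:50.
Common window lengths: 10, 60, 20 min; longest is 60.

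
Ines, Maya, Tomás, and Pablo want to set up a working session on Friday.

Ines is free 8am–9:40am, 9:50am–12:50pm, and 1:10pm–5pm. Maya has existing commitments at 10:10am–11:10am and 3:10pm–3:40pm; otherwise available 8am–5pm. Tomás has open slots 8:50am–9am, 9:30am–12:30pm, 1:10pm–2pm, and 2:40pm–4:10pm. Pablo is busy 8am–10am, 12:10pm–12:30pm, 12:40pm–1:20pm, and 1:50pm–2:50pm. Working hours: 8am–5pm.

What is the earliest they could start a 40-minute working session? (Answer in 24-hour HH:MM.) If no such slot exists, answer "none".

11:10

Maya free within 08:00–17:00: 08:00–10:10, 11:10–15:10, 15:40–17:00.
Pablo free within 08:00–17:00: 10:00–12:10, 12:30–12:40, 13:20–13:50, 14:50–17:00.
Ines ∩ Maya: 08:00–09:40, 09:50–10:10, 11:10–12:50, 13:10–15:10, 15:40–17:00.
Ines ∩ Maya ∩ Tomás: 08:50–09:00, 09:30–09:40, 09:50–10:10, 11:10–12:30, 13:10–14:00, 14:40–15:10, 15:40–16:10.
Ines ∩ Maya ∩ Tomás ∩ Pablo: 10:00–10:10, 11:10–12:10, 13:20–13:50, 14:50–15:10, 15:40–16:10.
Windows ≥ 40 min: 11:10–12:10.
Earliest such window starts at 11:10.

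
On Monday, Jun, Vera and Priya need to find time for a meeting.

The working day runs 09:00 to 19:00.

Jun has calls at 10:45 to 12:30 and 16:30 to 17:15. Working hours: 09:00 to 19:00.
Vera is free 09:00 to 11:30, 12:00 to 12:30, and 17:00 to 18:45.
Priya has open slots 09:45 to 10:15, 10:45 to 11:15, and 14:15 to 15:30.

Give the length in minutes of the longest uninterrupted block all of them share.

30 minutes

Jun free within 09:00–19:00: 09:00–10:45, 12:30–16:30, 17:15–19:00.
Jun ∩ Vera: 09:00–10:45, 17:15–18:45.
Jun ∩ Vera ∩ Priya: 09:45–10:15.
Single common window of 30 minutes.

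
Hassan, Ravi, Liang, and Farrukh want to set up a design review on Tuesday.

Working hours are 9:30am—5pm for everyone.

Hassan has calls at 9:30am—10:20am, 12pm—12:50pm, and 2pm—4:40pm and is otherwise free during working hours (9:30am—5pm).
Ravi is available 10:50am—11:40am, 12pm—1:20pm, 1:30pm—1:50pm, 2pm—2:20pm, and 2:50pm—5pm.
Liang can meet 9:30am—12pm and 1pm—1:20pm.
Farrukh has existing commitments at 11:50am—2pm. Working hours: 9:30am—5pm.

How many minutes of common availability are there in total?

Hassan free within 09:30–17:00: 10:20–12:00, 12:50–14:00, 16:40–17:00.
Farrukh free within 09:30–17:00: 09:30–11:50, 14:00–17:00.
Hassan ∩ Ravi: 10:50–11:40, 12:50–13:20, 13:30–13:50, 16:40–17:00.
Hassan ∩ Ravi ∩ Liang: 10:50–11:40, 13:00–13:20.
Hassan ∩ Ravi ∩ Liang ∩ Farrukh: 10:50–11:40.
Total common minutes: 50.

50 minutes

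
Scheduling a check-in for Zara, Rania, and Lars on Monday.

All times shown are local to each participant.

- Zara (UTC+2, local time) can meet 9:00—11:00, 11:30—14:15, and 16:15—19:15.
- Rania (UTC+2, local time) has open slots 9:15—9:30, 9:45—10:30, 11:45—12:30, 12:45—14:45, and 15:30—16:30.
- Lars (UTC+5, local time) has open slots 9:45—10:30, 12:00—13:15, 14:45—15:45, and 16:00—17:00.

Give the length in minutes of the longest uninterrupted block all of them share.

60 minutes

Zara → UTC: 07:00–09:00, 09:30–12:15, 14:15–17:15.
Rania → UTC: 07:15–07:30, 07:45–08:30, 09:45–10:30, 10:45–12:45, 13:30–14:30.
Lars → UTC: 04:45–05:30, 07:00–08:15, 09:45–10:45, 11:00–12:00.
Zara ∩ Rania: 07:15–07:30, 07:45–08:30, 09:45–10:30, 10:45–12:15, 14:15–14:30.
Zara ∩ Rania ∩ Lars: 07:15–07:30, 07:45–08:15, 09:45–10:30, 11:00–12:00.
Common window lengths: 15, 30, 45, 60 min; longest is 60.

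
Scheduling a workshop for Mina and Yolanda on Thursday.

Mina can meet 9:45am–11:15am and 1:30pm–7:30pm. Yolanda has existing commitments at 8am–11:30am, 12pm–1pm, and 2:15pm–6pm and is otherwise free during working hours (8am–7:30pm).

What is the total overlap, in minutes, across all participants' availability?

Yolanda free within 08:00–19:30: 11:30–12:00, 13:00–14:15, 18:00–19:30.
Mina ∩ Yolanda: 13:30–14:15, 18:00–19:30.
Total common minutes: 45 + 90 = 135.

135 minutes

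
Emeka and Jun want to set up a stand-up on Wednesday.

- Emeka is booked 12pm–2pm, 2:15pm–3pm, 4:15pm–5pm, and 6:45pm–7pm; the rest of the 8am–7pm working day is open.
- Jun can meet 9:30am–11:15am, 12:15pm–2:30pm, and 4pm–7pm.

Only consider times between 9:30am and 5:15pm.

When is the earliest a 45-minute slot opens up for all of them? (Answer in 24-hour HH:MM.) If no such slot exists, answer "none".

09:30

Emeka free within 08:00–19:00: 08:00–12:00, 14:00–14:15, 15:00–16:15, 17:00–18:45.
Emeka ∩ Jun: 09:30–11:15, 14:00–14:15, 16:00–16:15, 17:00–18:45.
Restricted to 09:30–17:15: 09:30–11:15, 14:00–14:15, 16:00–16:15, 17:00–17:15.
Windows ≥ 45 min: 09:30–11:15.
Earliest such window starts at 09:30.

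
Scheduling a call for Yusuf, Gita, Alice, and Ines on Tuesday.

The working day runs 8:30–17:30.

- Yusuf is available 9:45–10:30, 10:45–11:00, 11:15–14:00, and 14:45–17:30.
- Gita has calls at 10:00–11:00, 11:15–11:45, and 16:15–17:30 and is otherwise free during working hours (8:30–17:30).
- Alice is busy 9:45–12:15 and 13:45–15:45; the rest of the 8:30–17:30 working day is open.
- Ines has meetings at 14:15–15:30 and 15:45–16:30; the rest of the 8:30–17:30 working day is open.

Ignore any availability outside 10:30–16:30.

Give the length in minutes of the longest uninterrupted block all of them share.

Gita free within 08:30–17:30: 08:30–10:00, 11:00–11:15, 11:45–16:15.
Alice free within 08:30–17:30: 08:30–09:45, 12:15–13:45, 15:45–17:30.
Ines free within 08:30–17:30: 08:30–14:15, 15:30–15:45, 16:30–17:30.
Yusuf ∩ Gita: 09:45–10:00, 11:45–14:00, 14:45–16:15.
Yusuf ∩ Gita ∩ Alice: 12:15–13:45, 15:45–16:15.
Yusuf ∩ Gita ∩ Alice ∩ Ines: 12:15–13:45.
Restricted to 10:30–16:30: 12:15–13:45.
Single common window of 90 minutes.

90 minutes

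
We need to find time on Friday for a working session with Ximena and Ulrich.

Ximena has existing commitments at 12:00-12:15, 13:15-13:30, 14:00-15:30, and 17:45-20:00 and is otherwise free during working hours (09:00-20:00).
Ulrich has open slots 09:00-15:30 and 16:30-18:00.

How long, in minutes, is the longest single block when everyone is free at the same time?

180 minutes

Ximena free within 09:00–20:00: 09:00–12:00, 12:15–13:15, 13:30–14:00, 15:30–17:45.
Ximena ∩ Ulrich: 09:00–12:00, 12:15–13:15, 13:30–14:00, 16:30–17:45.
Common window lengths: 180, 60, 30, 75 min; longest is 180.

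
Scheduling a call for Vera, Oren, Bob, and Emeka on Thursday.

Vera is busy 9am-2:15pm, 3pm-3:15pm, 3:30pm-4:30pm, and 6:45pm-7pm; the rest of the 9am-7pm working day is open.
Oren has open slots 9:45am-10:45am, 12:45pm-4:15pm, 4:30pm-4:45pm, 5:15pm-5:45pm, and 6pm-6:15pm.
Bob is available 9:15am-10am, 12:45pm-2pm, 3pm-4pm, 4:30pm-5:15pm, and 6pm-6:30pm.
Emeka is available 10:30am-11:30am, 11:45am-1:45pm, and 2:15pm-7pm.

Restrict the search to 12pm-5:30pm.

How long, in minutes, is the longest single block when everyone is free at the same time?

Vera free within 09:00–19:00: 14:15–15:00, 15:15–15:30, 16:30–18:45.
Vera ∩ Oren: 14:15–15:00, 15:15–15:30, 16:30–16:45, 17:15–17:45, 18:00–18:15.
Vera ∩ Oren ∩ Bob: 15:15–15:30, 16:30–16:45, 18:00–18:15.
Vera ∩ Oren ∩ Bob ∩ Emeka: 15:15–15:30, 16:30–16:45, 18:00–18:15.
Restricted to 12:00–17:30: 15:15–15:30, 16:30–16:45.
Common window lengths: 15, 15 min; longest is 15.

15 minutes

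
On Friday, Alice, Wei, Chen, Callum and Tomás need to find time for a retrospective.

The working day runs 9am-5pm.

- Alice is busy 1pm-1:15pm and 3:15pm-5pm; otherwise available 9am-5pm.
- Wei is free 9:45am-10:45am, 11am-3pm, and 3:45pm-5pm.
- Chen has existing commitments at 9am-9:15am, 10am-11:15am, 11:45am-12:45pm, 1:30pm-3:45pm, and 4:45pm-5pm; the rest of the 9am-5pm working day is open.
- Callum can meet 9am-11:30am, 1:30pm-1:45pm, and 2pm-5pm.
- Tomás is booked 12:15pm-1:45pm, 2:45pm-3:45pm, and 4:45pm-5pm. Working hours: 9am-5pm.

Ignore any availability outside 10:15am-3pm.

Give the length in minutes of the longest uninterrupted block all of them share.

15 minutes

Alice free within 09:00–17:00: 09:00–13:00, 13:15–15:15.
Chen free within 09:00–17:00: 09:15–10:00, 11:15–11:45, 12:45–13:30, 15:45–16:45.
Tomás free within 09:00–17:00: 09:00–12:15, 13:45–14:45, 15:45–16:45.
Alice ∩ Wei: 09:45–10:45, 11:00–13:00, 13:15–15:00.
Alice ∩ Wei ∩ Chen: 09:45–10:00, 11:15–11:45, 12:45–13:00, 13:15–13:30.
Alice ∩ Wei ∩ Chen ∩ Callum: 09:45–10:00, 11:15–11:30.
Alice ∩ Wei ∩ Chen ∩ Callum ∩ Tomás: 09:45–10:00, 11:15–11:30.
Restricted to 10:15–15:00: 11:15–11:30.
Single common window of 15 minutes.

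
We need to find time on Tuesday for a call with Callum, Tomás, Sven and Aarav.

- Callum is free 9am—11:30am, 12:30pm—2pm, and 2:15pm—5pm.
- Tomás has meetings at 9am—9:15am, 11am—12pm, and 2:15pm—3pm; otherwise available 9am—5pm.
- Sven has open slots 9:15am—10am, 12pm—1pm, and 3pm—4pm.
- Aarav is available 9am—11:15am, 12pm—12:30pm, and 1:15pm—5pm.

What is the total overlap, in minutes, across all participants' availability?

Tomás free within 09:00–17:00: 09:15–11:00, 12:00–14:15, 15:00–17:00.
Callum ∩ Tomás: 09:15–11:00, 12:30–14:00, 15:00–17:00.
Callum ∩ Tomás ∩ Sven: 09:15–10:00, 12:30–13:00, 15:00–16:00.
Callum ∩ Tomás ∩ Sven ∩ Aarav: 09:15–10:00, 15:00–16:00.
Total common minutes: 45 + 60 = 105.

105 minutes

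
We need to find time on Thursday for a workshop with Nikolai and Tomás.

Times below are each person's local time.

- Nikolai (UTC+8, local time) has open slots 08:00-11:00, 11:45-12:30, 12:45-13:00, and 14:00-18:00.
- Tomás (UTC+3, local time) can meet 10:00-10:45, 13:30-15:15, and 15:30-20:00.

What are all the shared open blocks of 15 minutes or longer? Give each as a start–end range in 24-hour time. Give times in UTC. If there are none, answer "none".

07:00–07:45

Nikolai → UTC: 00:00–03:00, 03:45–04:30, 04:45–05:00, 06:00–10:00.
Tomás → UTC: 07:00–07:45, 10:30–12:15, 12:30–17:00.
Nikolai ∩ Tomás: 07:00–07:45.
Windows ≥ 15 min: 07:00–07:45.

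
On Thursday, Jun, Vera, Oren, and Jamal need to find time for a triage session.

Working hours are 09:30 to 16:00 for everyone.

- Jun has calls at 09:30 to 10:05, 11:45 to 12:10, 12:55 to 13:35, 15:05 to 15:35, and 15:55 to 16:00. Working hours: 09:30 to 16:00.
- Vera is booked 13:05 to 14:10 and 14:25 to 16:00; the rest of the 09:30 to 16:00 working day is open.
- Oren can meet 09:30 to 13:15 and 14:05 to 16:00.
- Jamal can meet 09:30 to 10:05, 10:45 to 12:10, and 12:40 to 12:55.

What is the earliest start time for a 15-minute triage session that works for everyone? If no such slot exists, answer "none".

10:45

Jun free within 09:30–16:00: 10:05–11:45, 12:10–12:55, 13:35–15:05, 15:35–15:55.
Vera free within 09:30–16:00: 09:30–13:05, 14:10–14:25.
Jun ∩ Vera: 10:05–11:45, 12:10–12:55, 14:10–14:25.
Jun ∩ Vera ∩ Oren: 10:05–11:45, 12:10–12:55, 14:10–14:25.
Jun ∩ Vera ∩ Oren ∩ Jamal: 10:45–11:45, 12:40–12:55.
Windows ≥ 15 min: 10:45–11:45, 12:40–12:55.
Earliest such window starts at 10:45.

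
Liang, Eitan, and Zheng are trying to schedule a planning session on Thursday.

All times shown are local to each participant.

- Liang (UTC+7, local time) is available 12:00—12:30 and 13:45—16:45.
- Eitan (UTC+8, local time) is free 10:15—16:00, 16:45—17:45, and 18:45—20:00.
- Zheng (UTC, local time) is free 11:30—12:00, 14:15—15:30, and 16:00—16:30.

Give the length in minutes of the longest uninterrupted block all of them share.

Liang → UTC: 05:00–05:30, 06:45–09:45.
Eitan → UTC: 02:15–08:00, 08:45–09:45, 10:45–12:00.
Zheng → UTC: 11:30–12:00, 14:15–15:30, 16:00–16:30.
Liang ∩ Eitan: 05:00–05:30, 06:45–08:00, 08:45–09:45.
Liang ∩ Eitan ∩ Zheng: (none).
No common window.

0 minutes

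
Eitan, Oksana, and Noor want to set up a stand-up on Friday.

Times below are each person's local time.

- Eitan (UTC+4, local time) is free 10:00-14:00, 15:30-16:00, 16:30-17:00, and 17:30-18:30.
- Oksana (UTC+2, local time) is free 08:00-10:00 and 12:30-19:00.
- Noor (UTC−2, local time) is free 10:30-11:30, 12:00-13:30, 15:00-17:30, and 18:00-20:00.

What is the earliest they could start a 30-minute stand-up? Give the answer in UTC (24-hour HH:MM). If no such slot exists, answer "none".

12:30

Eitan → UTC: 06:00–10:00, 11:30–12:00, 12:30–13:00, 13:30–14:30.
Oksana → UTC: 06:00–08:00, 10:30–17:00.
Noor → UTC: 12:30–13:30, 14:00–15:30, 17:00–19:30, 20:00–22:00.
Eitan ∩ Oksana: 06:00–08:00, 11:30–12:00, 12:30–13:00, 13:30–14:30.
Eitan ∩ Oksana ∩ Noor: 12:30–13:00, 14:00–14:30.
Windows ≥ 30 min: 12:30–13:00, 14:00–14:30.
Earliest such window starts at 12:30.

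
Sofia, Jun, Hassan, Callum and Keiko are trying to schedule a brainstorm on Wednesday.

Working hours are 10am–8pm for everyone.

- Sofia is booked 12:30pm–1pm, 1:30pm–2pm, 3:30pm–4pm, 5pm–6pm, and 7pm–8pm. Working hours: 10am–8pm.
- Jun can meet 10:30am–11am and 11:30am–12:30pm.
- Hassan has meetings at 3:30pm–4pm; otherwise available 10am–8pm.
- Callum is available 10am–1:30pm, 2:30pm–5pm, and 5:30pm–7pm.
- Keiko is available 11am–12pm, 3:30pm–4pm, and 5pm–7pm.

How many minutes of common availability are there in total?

Sofia free within 10:00–20:00: 10:00–12:30, 13:00–13:30, 14:00–15:30, 16:00–17:00, 18:00–19:00.
Hassan free within 10:00–20:00: 10:00–15:30, 16:00–20:00.
Sofia ∩ Jun: 10:30–11:00, 11:30–12:30.
Sofia ∩ Jun ∩ Hassan: 10:30–11:00, 11:30–12:30.
Sofia ∩ Jun ∩ Hassan ∩ Callum: 10:30–11:00, 11:30–12:30.
Sofia ∩ Jun ∩ Hassan ∩ Callum ∩ Keiko: 11:30–12:00.
Total common minutes: 30.

30 minutes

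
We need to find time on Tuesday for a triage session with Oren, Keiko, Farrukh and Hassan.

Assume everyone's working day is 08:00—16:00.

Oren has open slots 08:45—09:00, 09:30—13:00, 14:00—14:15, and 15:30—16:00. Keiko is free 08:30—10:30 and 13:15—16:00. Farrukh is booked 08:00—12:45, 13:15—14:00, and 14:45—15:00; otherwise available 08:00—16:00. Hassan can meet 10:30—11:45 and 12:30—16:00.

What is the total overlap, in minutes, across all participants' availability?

45 minutes

Farrukh free within 08:00–16:00: 12:45–13:15, 14:00–14:45, 15:00–16:00.
Oren ∩ Keiko: 08:45–09:00, 09:30–10:30, 14:00–14:15, 15:30–16:00.
Oren ∩ Keiko ∩ Farrukh: 14:00–14:15, 15:30–16:00.
Oren ∩ Keiko ∩ Farrukh ∩ Hassan: 14:00–14:15, 15:30–16:00.
Total common minutes: 15 + 30 = 45.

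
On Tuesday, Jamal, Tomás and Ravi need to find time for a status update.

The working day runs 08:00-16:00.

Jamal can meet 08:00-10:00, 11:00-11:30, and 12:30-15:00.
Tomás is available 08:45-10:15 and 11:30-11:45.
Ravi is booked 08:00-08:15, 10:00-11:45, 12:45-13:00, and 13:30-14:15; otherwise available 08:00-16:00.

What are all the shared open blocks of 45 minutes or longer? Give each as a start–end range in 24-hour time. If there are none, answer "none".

08:45–10:00

Ravi free within 08:00–16:00: 08:15–10:00, 11:45–12:45, 13:00–13:30, 14:15–16:00.
Jamal ∩ Tomás: 08:45–10:00.
Jamal ∩ Tomás ∩ Ravi: 08:45–10:00.
Windows ≥ 45 min: 08:45–10:00.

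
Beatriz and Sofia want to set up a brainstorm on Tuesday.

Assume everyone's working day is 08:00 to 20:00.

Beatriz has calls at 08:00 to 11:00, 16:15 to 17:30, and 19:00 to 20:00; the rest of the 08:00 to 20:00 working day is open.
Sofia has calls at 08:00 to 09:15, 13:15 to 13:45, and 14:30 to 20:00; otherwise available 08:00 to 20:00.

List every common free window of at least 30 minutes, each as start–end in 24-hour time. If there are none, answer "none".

11:00–13:15, 13:45–14:30

Beatriz free within 08:00–20:00: 11:00–16:15, 17:30–19:00.
Sofia free within 08:00–20:00: 09:15–13:15, 13:45–14:30.
Beatriz ∩ Sofia: 11:00–13:15, 13:45–14:30.
Windows ≥ 30 min: 11:00–13:15, 13:45–14:30.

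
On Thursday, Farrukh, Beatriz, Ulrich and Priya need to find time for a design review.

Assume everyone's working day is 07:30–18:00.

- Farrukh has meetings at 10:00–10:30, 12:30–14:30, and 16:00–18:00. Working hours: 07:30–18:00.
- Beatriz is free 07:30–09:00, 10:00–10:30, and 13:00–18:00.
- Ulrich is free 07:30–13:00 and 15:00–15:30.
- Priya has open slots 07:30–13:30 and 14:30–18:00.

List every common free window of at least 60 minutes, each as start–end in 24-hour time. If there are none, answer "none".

07:30–09:00

Farrukh free within 07:30–18:00: 07:30–10:00, 10:30–12:30, 14:30–16:00.
Farrukh ∩ Beatriz: 07:30–09:00, 14:30–16:00.
Farrukh ∩ Beatriz ∩ Ulrich: 07:30–09:00, 15:00–15:30.
Farrukh ∩ Beatriz ∩ Ulrich ∩ Priya: 07:30–09:00, 15:00–15:30.
Windows ≥ 60 min: 07:30–09:00.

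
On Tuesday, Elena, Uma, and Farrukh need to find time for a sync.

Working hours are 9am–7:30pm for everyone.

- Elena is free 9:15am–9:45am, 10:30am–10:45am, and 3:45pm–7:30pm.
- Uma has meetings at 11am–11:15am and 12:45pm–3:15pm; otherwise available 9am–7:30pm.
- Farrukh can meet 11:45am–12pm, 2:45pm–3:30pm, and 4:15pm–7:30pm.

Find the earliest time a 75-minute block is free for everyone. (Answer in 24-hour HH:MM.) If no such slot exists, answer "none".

Uma free within 09:00–19:30: 09:00–11:00, 11:15–12:45, 15:15–19:30.
Elena ∩ Uma: 09:15–09:45, 10:30–10:45, 15:45–19:30.
Elena ∩ Uma ∩ Farrukh: 16:15–19:30.
Windows ≥ 75 min: 16:15–19:30.
Earliest such window starts at 16:15.

16:15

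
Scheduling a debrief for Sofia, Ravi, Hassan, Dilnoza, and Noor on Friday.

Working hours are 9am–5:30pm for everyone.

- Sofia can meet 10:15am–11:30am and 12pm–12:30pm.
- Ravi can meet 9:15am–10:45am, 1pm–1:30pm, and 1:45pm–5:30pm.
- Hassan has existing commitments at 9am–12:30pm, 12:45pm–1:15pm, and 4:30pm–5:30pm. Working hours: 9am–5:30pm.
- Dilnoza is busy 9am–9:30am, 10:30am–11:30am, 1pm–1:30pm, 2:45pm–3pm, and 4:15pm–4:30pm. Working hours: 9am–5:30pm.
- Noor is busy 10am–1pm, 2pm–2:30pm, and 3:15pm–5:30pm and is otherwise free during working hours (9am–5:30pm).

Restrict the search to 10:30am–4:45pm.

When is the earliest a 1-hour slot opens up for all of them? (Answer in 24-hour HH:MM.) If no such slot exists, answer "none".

Hassan free within 09:00–17:30: 12:30–12:45, 13:15–16:30.
Dilnoza free within 09:00–17:30: 09:30–10:30, 11:30–13:00, 13:30–14:45, 15:00–16:15, 16:30–17:30.
Noor free within 09:00–17:30: 09:00–10:00, 13:00–14:00, 14:30–15:15.
Sofia ∩ Ravi: 10:15–10:45.
Sofia ∩ Ravi ∩ Hassan: (none).
Sofia ∩ Ravi ∩ Hassan ∩ Dilnoza: (none).
Sofia ∩ Ravi ∩ Hassan ∩ Dilnoza ∩ Noor: (none).
Restricted to 10:30–16:45: (none).
Windows ≥ 60 min: (none).

none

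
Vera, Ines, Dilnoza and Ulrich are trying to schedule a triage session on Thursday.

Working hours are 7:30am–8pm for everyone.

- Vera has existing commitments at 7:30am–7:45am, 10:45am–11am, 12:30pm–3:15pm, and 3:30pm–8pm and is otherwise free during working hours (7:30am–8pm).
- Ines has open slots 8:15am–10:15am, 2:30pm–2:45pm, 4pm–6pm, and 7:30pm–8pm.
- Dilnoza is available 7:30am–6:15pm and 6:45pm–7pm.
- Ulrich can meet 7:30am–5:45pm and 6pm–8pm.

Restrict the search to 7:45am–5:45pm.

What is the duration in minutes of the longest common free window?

Vera free within 07:30–20:00: 07:45–10:45, 11:00–12:30, 15:15–15:30.
Vera ∩ Ines: 08:15–10:15.
Vera ∩ Ines ∩ Dilnoza: 08:15–10:15.
Vera ∩ Ines ∩ Dilnoza ∩ Ulrich: 08:15–10:15.
Restricted to 07:45–17:45: 08:15–10:15.
Single common window of 120 minutes.

120 minutes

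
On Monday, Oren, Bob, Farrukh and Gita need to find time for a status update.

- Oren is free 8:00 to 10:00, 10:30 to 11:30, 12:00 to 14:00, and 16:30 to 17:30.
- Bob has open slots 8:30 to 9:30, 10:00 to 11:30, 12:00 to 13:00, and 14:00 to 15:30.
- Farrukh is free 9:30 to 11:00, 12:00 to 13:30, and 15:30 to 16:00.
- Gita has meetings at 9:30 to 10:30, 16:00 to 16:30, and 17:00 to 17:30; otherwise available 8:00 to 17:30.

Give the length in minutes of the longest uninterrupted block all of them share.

Gita free within 08:00–17:30: 08:00–09:30, 10:30–16:00, 16:30–17:00.
Oren ∩ Bob: 08:30–09:30, 10:30–11:30, 12:00–13:00.
Oren ∩ Bob ∩ Farrukh: 10:30–11:00, 12:00–13:00.
Oren ∩ Bob ∩ Farrukh ∩ Gita: 10:30–11:00, 12:00–13:00.
Common window lengths: 30, 60 min; longest is 60.

60 minutes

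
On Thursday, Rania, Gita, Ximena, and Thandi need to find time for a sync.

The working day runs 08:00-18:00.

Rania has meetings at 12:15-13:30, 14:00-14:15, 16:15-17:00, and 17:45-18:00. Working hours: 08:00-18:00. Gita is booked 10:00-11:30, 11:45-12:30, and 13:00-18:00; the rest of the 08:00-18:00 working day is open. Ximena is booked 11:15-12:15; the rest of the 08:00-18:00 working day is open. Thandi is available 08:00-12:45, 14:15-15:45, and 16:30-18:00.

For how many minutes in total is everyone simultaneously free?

Rania free within 08:00–18:00: 08:00–12:15, 13:30–14:00, 14:15–16:15, 17:00–17:45.
Gita free within 08:00–18:00: 08:00–10:00, 11:30–11:45, 12:30–13:00.
Ximena free within 08:00–18:00: 08:00–11:15, 12:15–18:00.
Rania ∩ Gita: 08:00–10:00, 11:30–11:45.
Rania ∩ Gita ∩ Ximena: 08:00–10:00.
Rania ∩ Gita ∩ Ximena ∩ Thandi: 08:00–10:00.
Total common minutes: 120.

120 minutes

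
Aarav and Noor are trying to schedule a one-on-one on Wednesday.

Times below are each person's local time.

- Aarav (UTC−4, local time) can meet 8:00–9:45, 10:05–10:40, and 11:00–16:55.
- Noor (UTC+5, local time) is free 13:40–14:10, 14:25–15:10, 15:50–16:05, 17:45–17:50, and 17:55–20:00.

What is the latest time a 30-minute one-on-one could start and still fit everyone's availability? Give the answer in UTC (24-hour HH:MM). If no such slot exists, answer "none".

Aarav → UTC: 12:00–13:45, 14:05–14:40, 15:00–20:55.
Noor → UTC: 08:40–09:10, 09:25–10:10, 10:50–11:05, 12:45–12:50, 12:55–15:00.
Aarav ∩ Noor: 12:45–12:50, 12:55–13:45, 14:05–14:40.
Windows ≥ 30 min: 12:55–13:45, 14:05–14:40.
Latest start in the last window 14:05–14:40 is 14:40 − 30 min = 14:10.

14:10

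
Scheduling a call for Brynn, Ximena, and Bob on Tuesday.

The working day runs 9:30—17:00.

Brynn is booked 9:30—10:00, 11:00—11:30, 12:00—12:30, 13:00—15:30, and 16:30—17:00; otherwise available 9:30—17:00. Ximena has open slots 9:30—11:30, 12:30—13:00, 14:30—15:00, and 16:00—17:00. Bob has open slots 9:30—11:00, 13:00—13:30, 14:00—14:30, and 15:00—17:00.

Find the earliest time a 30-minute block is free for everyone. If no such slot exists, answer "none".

Brynn free within 09:30–17:00: 10:00–11:00, 11:30–12:00, 12:30–13:00, 15:30–16:30.
Brynn ∩ Ximena: 10:00–11:00, 12:30–13:00, 16:00–16:30.
Brynn ∩ Ximena ∩ Bob: 10:00–11:00, 16:00–16:30.
Windows ≥ 30 min: 10:00–11:00, 16:00–16:30.
Earliest such window starts at 10:00.

10:00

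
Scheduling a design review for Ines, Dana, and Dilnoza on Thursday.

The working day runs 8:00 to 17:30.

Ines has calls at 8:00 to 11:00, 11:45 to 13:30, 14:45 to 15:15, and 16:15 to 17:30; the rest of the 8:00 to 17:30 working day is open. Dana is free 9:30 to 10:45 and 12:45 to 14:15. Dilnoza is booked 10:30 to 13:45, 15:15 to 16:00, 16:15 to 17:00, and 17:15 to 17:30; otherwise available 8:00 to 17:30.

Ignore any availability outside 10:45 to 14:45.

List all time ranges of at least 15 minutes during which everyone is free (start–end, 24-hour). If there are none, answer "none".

Ines free within 08:00–17:30: 11:00–11:45, 13:30–14:45, 15:15–16:15.
Dilnoza free within 08:00–17:30: 08:00–10:30, 13:45–15:15, 16:00–16:15, 17:00–17:15.
Ines ∩ Dana: 13:30–14:15.
Ines ∩ Dana ∩ Dilnoza: 13:45–14:15.
Restricted to 10:45–14:45: 13:45–14:15.
Windows ≥ 15 min: 13:45–14:15.

13:45–14:15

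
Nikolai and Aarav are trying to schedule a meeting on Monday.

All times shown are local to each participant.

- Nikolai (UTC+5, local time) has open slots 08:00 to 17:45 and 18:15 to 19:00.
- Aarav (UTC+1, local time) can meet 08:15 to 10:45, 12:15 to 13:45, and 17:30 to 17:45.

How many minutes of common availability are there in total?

Nikolai → UTC: 03:00–12:45, 13:15–14:00.
Aarav → UTC: 07:15–09:45, 11:15–12:45, 16:30–16:45.
Nikolai ∩ Aarav: 07:15–09:45, 11:15–12:45.
Total common minutes: 150 + 90 = 240.

240 minutes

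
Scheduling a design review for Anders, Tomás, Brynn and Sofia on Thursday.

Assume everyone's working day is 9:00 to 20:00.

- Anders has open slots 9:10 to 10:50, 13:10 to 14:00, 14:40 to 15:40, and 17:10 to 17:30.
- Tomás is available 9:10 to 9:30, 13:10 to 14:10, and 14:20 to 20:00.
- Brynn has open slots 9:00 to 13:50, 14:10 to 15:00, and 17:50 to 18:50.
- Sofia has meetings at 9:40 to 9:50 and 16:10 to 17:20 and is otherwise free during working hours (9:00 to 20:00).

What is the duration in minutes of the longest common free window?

40 minutes

Sofia free within 09:00–20:00: 09:00–09:40, 09:50–16:10, 17:20–20:00.
Anders ∩ Tomás: 09:10–09:30, 13:10–14:00, 14:40–15:40, 17:10–17:30.
Anders ∩ Tomás ∩ Brynn: 09:10–09:30, 13:10–13:50, 14:40–15:00.
Anders ∩ Tomás ∩ Brynn ∩ Sofia: 09:10–09:30, 13:10–13:50, 14:40–15:00.
Common window lengths: 20, 40, 20 min; longest is 40.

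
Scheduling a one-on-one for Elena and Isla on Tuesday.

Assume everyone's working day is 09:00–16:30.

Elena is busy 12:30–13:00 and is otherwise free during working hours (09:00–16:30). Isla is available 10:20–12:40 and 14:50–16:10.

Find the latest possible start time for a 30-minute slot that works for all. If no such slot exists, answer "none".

Elena free within 09:00–16:30: 09:00–12:30, 13:00–16:30.
Elena ∩ Isla: 10:20–12:30, 14:50–16:10.
Windows ≥ 30 min: 10:20–12:30, 14:50–16:10.
Latest start in the last window 14:50–16:10 is 16:10 − 30 min = 15:40.

15:40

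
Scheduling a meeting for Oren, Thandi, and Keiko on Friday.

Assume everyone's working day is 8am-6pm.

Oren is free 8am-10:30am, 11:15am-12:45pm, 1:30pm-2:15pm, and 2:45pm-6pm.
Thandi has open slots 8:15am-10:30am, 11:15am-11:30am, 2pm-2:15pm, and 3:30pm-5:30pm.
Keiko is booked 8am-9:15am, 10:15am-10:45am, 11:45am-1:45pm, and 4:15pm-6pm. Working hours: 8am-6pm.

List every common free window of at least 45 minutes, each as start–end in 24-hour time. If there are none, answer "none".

09:15–10:15, 15:30–16:15

Keiko free within 08:00–18:00: 09:15–10:15, 10:45–11:45, 13:45–16:15.
Oren ∩ Thandi: 08:15–10:30, 11:15–11:30, 14:00–14:15, 15:30–17:30.
Oren ∩ Thandi ∩ Keiko: 09:15–10:15, 11:15–11:30, 14:00–14:15, 15:30–16:15.
Windows ≥ 45 min: 09:15–10:15, 15:30–16:15.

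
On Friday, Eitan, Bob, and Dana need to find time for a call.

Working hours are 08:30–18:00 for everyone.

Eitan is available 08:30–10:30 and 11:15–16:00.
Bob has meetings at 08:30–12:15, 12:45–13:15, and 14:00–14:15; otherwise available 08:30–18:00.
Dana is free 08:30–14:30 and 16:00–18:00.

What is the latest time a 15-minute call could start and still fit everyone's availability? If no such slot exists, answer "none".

14:15

Bob free within 08:30–18:00: 12:15–12:45, 13:15–14:00, 14:15–18:00.
Eitan ∩ Bob: 12:15–12:45, 13:15–14:00, 14:15–16:00.
Eitan ∩ Bob ∩ Dana: 12:15–12:45, 13:15–14:00, 14:15–14:30.
Windows ≥ 15 min: 12:15–12:45, 13:15–14:00, 14:15–14:30.
Latest start in the last window 14:15–14:30 is 14:30 − 15 min = 14:15.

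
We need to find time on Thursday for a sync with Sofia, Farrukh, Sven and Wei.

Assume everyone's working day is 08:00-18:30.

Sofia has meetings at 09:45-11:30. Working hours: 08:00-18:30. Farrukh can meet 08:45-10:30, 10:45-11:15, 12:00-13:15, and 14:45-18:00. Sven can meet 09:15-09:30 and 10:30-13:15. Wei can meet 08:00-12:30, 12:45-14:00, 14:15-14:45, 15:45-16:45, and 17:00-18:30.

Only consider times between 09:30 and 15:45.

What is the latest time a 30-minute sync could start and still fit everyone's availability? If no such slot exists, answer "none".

12:45

Sofia free within 08:00–18:30: 08:00–09:45, 11:30–18:30.
Sofia ∩ Farrukh: 08:45–09:45, 12:00–13:15, 14:45–18:00.
Sofia ∩ Farrukh ∩ Sven: 09:15–09:30, 12:00–13:15.
Sofia ∩ Farrukh ∩ Sven ∩ Wei: 09:15–09:30, 12:00–12:30, 12:45–13:15.
Restricted to 09:30–15:45: 12:00–12:30, 12:45–13:15.
Windows ≥ 30 min: 12:00–12:30, 12:45–13:15.
Latest start in the last window 12:45–13:15 is 13:15 − 30 min = 12:45.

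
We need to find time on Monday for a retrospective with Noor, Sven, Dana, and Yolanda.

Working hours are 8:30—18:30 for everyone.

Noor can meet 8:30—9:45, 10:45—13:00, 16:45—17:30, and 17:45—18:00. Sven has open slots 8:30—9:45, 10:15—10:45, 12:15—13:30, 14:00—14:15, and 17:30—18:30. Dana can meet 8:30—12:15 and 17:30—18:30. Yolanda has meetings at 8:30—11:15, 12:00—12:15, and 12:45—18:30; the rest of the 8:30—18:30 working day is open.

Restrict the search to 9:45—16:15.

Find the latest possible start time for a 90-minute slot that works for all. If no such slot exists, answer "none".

none

Yolanda free within 08:30–18:30: 11:15–12:00, 12:15–12:45.
Noor ∩ Sven: 08:30–09:45, 12:15–13:00, 17:45–18:00.
Noor ∩ Sven ∩ Dana: 08:30–09:45, 17:45–18:00.
Noor ∩ Sven ∩ Dana ∩ Yolanda: (none).
Restricted to 09:45–16:15: (none).
Windows ≥ 90 min: (none).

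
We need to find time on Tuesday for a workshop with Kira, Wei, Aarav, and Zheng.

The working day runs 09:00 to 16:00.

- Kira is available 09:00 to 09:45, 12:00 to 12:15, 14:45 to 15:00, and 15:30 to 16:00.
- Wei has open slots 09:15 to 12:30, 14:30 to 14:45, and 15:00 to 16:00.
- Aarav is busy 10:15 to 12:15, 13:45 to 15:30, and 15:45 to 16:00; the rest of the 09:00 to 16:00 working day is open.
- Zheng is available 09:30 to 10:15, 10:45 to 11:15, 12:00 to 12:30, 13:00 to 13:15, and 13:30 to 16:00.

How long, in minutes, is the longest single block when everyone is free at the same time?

Aarav free within 09:00–16:00: 09:00–10:15, 12:15–13:45, 15:30–15:45.
Kira ∩ Wei: 09:15–09:45, 12:00–12:15, 15:30–16:00.
Kira ∩ Wei ∩ Aarav: 09:15–09:45, 15:30–15:45.
Kira ∩ Wei ∩ Aarav ∩ Zheng: 09:30–09:45, 15:30–15:45.
Common window lengths: 15, 15 min; longest is 15.

15 minutes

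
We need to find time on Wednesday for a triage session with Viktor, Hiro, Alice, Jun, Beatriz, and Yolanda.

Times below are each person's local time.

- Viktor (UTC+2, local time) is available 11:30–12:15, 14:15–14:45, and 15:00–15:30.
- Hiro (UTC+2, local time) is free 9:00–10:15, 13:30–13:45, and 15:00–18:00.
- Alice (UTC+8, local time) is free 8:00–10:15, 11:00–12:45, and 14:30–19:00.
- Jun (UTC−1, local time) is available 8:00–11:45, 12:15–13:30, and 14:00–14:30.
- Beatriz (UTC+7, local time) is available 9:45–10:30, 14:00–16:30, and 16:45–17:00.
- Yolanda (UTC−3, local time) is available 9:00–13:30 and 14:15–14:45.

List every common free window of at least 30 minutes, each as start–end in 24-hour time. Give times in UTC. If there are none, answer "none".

none

Viktor → UTC: 09:30–10:15, 12:15–12:45, 13:00–13:30.
Hiro → UTC: 07:00–08:15, 11:30–11:45, 13:00–16:00.
Alice → UTC: 00:00–02:15, 03:00–04:45, 06:30–11:00.
Jun → UTC: 09:00–12:45, 13:15–14:30, 15:00–15:30.
Beatriz → UTC: 02:45–03:30, 07:00–09:30, 09:45–10:00.
Yolanda → UTC: 12:00–16:30, 17:15–17:45.
Viktor ∩ Hiro: 13:00–13:30.
Viktor ∩ Hiro ∩ Alice: (none).
Viktor ∩ Hiro ∩ Alice ∩ Jun: (none).
Viktor ∩ Hiro ∩ Alice ∩ Jun ∩ Beatriz: (none).
Viktor ∩ Hiro ∩ Alice ∩ Jun ∩ Beatriz ∩ Yolanda: (none).
Windows ≥ 30 min: (none).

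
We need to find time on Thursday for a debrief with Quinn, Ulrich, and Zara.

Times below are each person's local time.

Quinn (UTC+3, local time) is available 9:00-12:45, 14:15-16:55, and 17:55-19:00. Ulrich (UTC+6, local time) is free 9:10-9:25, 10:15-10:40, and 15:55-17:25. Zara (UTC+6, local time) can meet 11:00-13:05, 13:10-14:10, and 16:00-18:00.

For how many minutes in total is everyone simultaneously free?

Quinn → UTC: 06:00–09:45, 11:15–13:55, 14:55–16:00.
Ulrich → UTC: 03:10–03:25, 04:15–04:40, 09:55–11:25.
Zara → UTC: 05:00–07:05, 07:10–08:10, 10:00–12:00.
Quinn ∩ Ulrich: 11:15–11:25.
Quinn ∩ Ulrich ∩ Zara: 11:15–11:25.
Total common minutes: 10.

10 minutes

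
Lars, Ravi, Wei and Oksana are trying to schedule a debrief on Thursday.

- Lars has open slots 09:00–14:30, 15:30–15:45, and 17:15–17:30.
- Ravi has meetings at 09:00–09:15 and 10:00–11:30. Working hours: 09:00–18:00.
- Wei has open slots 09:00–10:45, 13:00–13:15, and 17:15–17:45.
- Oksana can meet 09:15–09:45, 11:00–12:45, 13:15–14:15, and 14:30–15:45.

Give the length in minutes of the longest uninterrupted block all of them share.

30 minutes

Ravi free within 09:00–18:00: 09:15–10:00, 11:30–18:00.
Lars ∩ Ravi: 09:15–10:00, 11:30–14:30, 15:30–15:45, 17:15–17:30.
Lars ∩ Ravi ∩ Wei: 09:15–10:00, 13:00–13:15, 17:15–17:30.
Lars ∩ Ravi ∩ Wei ∩ Oksana: 09:15–09:45.
Single common window of 30 minutes.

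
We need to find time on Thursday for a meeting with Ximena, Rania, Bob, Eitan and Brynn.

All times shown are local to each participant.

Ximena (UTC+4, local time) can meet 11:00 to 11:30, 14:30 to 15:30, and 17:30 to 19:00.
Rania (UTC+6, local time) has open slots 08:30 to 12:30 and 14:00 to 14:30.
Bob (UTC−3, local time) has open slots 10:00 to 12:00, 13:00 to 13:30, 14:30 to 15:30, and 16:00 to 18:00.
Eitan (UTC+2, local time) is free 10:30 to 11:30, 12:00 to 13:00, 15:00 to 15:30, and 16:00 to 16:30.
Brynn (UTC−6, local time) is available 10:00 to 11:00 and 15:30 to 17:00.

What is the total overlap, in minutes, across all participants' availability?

Ximena → UTC: 07:00–07:30, 10:30–11:30, 13:30–15:00.
Rania → UTC: 02:30–06:30, 08:00–08:30.
Bob → UTC: 13:00–15:00, 16:00–16:30, 17:30–18:30, 19:00–21:00.
Eitan → UTC: 08:30–09:30, 10:00–11:00, 13:00–13:30, 14:00–14:30.
Brynn → UTC: 16:00–17:00, 21:30–23:00.
Ximena ∩ Rania: (none).
Ximena ∩ Rania ∩ Bob: (none).
Ximena ∩ Rania ∩ Bob ∩ Eitan: (none).
Ximena ∩ Rania ∩ Bob ∩ Eitan ∩ Brynn: (none).
Total common minutes: 0.

0 minutes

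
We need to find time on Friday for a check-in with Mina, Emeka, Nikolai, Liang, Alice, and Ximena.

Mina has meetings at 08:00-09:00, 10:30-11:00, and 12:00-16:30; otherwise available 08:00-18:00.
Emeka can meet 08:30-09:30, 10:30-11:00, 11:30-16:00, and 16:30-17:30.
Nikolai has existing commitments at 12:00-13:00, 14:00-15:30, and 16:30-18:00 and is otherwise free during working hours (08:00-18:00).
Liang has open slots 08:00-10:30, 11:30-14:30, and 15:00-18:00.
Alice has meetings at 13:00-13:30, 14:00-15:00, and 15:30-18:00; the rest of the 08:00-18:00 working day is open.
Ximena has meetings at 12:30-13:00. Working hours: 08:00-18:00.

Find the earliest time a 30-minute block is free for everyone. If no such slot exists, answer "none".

09:00

Mina free within 08:00–18:00: 09:00–10:30, 11:00–12:00, 16:30–18:00.
Nikolai free within 08:00–18:00: 08:00–12:00, 13:00–14:00, 15:30–16:30.
Alice free within 08:00–18:00: 08:00–13:00, 13:30–14:00, 15:00–15:30.
Ximena free within 08:00–18:00: 08:00–12:30, 13:00–18:00.
Mina ∩ Emeka: 09:00–09:30, 11:30–12:00, 16:30–17:30.
Mina ∩ Emeka ∩ Nikolai: 09:00–09:30, 11:30–12:00.
Mina ∩ Emeka ∩ Nikolai ∩ Liang: 09:00–09:30, 11:30–12:00.
Mina ∩ Emeka ∩ Nikolai ∩ Liang ∩ Alice: 09:00–09:30, 11:30–12:00.
Mina ∩ Emeka ∩ Nikolai ∩ Liang ∩ Alice ∩ Ximena: 09:00–09:30, 11:30–12:00.
Windows ≥ 30 min: 09:00–09:30, 11:30–12:00.
Earliest such window starts at 09:00.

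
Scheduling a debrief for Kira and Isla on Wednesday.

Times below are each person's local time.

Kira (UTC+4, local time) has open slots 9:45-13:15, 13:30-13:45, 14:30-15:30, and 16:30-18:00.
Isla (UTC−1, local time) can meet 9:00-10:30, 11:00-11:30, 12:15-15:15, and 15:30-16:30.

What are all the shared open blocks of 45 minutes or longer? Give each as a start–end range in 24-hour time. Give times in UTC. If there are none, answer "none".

Kira → UTC: 05:45–09:15, 09:30–09:45, 10:30–11:30, 12:30–14:00.
Isla → UTC: 10:00–11:30, 12:00–12:30, 13:15–16:15, 16:30–17:30.
Kira ∩ Isla: 10:30–11:30, 13:15–14:00.
Windows ≥ 45 min: 10:30–11:30, 13:15–14:00.

10:30–11:30, 13:15–14:00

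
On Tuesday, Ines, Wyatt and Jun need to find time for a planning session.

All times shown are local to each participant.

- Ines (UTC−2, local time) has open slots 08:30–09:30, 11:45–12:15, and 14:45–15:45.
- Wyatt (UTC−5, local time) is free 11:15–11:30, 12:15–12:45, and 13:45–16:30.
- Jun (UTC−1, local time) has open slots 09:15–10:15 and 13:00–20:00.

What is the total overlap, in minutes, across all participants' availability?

30 minutes

Ines → UTC: 10:30–11:30, 13:45–14:15, 16:45–17:45.
Wyatt → UTC: 16:15–16:30, 17:15–17:45, 18:45–21:30.
Jun → UTC: 10:15–11:15, 14:00–21:00.
Ines ∩ Wyatt: 17:15–17:45.
Ines ∩ Wyatt ∩ Jun: 17:15–17:45.
Total common minutes: 30.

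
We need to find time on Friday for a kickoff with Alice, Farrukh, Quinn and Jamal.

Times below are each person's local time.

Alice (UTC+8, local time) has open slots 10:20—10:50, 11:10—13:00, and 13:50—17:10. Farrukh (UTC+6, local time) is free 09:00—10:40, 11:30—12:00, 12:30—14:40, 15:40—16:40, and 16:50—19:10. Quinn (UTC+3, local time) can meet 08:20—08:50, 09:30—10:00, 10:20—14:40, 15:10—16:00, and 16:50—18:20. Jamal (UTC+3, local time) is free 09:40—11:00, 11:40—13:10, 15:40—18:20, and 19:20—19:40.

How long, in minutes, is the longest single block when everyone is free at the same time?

40 minutes

Alice → UTC: 02:20–02:50, 03:10–05:00, 05:50–09:10.
Farrukh → UTC: 03:00–04:40, 05:30–06:00, 06:30–08:40, 09:40–10:40, 10:50–13:10.
Quinn → UTC: 05:20–05:50, 06:30–07:00, 07:20–11:40, 12:10–13:00, 13:50–15:20.
Jamal → UTC: 06:40–08:00, 08:40–10:10, 12:40–15:20, 16:20–16:40.
Alice ∩ Farrukh: 03:10–04:40, 05:50–06:00, 06:30–08:40.
Alice ∩ Farrukh ∩ Quinn: 06:30–07:00, 07:20–08:40.
Alice ∩ Farrukh ∩ Quinn ∩ Jamal: 06:40–07:00, 07:20–08:00.
Common window lengths: 20, 40 min; longest is 40.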